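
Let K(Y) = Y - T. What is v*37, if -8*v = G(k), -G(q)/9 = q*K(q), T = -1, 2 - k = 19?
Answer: 11322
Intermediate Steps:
k = -17 (k = 2 - 1*19 = 2 - 19 = -17)
K(Y) = 1 + Y (K(Y) = Y - 1*(-1) = Y + 1 = 1 + Y)
G(q) = -9*q*(1 + q)
v = 306 (v = -(-9)*(-17)*(1 - 17)/8 = -(-9)*(-17)*(-16)/8 = -⅛*(-2448) = 306)
v*37 = 306*37 = 11322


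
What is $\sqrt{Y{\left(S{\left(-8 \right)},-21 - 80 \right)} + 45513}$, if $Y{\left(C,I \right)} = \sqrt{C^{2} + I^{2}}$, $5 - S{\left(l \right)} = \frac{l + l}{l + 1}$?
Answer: $\frac{\sqrt{2230137 + 7 \sqrt{500210}}}{7} \approx 213.57$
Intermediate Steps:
$S{\left(l \right)} = 5 - \frac{2 l}{1 + l}$ ($S{\left(l \right)} = 5 - \frac{l + l}{l + 1} = 5 - \frac{2 l}{1 + l}$)
$\sqrt{Y{\left(S{\left(-8 \right)},-21 - 80 \right)} + 45513} = \sqrt{\sqrt{\left(\frac{5 + 3 \left(-8\right)}{1 - 8}\right)^{2} + \left(-21 - 80\right)^{2}} + 45513} = \sqrt{\sqrt{\left(\frac{5 - 24}{-7}\right)^{2} + \left(-21 - 80\right)^{2}} + 45513} = \sqrt{\sqrt{\left(\left(- \frac{1}{7}\right) \left(-19\right)\right)^{2} + \left(-101\right)^{2}} + 45513} = \sqrt{\sqrt{\left(\frac{19}{7}\right)^{2} + 10201} + 45513} = \sqrt{\sqrt{\frac{361}{49} + 10201} + 45513} = \sqrt{\sqrt{\frac{500210}{49}} + 45513} = \sqrt{\frac{\sqrt{500210}}{7} + 45513} = \sqrt{45513 + \frac{\sqrt{500210}}{7}}$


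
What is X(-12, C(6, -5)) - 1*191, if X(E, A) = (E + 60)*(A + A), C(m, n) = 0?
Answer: -191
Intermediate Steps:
X(E, A) = 2*A*(60 + E) (X(E, A) = (60 + E)*(2*A) = 2*A*(60 + E))
X(-12, C(6, -5)) - 1*191 = 2*0*(60 - 12) - 1*191 = 2*0*48 - 191 = 0 - 191 = -191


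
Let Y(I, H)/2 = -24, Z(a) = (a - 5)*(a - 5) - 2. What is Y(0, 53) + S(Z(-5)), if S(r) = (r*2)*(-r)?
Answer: -19256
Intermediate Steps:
Z(a) = -2 + (-5 + a)² (Z(a) = (-5 + a)*(-5 + a) - 2 = (-5 + a)² - 2 = -2 + (-5 + a)²)
Y(I, H) = -48 (Y(I, H) = 2*(-24) = -48)
S(r) = -2*r² (S(r) = (2*r)*(-r) = -2*r²)
Y(0, 53) + S(Z(-5)) = -48 - 2*(-2 + (-5 - 5)²)² = -48 - 2*(-2 + (-10)²)² = -48 - 2*(-2 + 100)² = -48 - 2*98² = -48 - 2*9604 = -48 - 19208 = -19256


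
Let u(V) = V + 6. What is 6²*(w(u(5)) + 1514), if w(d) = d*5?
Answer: 56484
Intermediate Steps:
u(V) = 6 + V
w(d) = 5*d
6²*(w(u(5)) + 1514) = 6²*(5*(6 + 5) + 1514) = 36*(5*11 + 1514) = 36*(55 + 1514) = 36*1569 = 56484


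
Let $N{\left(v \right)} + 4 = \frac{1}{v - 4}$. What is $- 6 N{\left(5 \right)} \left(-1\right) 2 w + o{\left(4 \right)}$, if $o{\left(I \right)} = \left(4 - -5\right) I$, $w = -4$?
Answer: $180$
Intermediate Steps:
$o{\left(I \right)} = 9 I$ ($o{\left(I \right)} = \left(4 + 5\right) I = 9 I$)
$N{\left(v \right)} = -4 + \frac{1}{-4 + v}$ ($N{\left(v \right)} = -4 + \frac{1}{v - 4} = -4 + \frac{1}{-4 + v}$)
$- 6 N{\left(5 \right)} \left(-1\right) 2 w + o{\left(4 \right)} = - 6 \frac{17 - 20}{-4 + 5} \left(-1\right) 2 \left(-4\right) + 9 \cdot 4 = - 6 \frac{17 - 20}{1} \left(\left(-2\right) \left(-4\right)\right) + 36 = - 6 \cdot 1 \left(-3\right) 8 + 36 = - 6 \left(\left(-3\right) 8\right) + 36 = \left(-6\right) \left(-24\right) + 36 = 144 + 36 = 180$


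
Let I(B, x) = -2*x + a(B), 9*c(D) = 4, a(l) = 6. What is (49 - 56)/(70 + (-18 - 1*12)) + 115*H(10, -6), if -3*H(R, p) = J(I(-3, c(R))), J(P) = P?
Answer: -211789/1080 ≈ -196.10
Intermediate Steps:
c(D) = 4/9 (c(D) = (⅑)*4 = 4/9)
I(B, x) = 6 - 2*x (I(B, x) = -2*x + 6 = 6 - 2*x)
H(R, p) = -46/27 (H(R, p) = -(6 - 2*4/9)/3 = -(6 - 8/9)/3 = -⅓*46/9 = -46/27)
(49 - 56)/(70 + (-18 - 1*12)) + 115*H(10, -6) = (49 - 56)/(70 + (-18 - 1*12)) + 115*(-46/27) = -7/(70 + (-18 - 12)) - 5290/27 = -7/(70 - 30) - 5290/27 = -7/40 - 5290/27 = -211789/1080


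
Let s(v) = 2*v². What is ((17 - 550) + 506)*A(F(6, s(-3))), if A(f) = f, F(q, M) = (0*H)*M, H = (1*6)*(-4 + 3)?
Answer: 0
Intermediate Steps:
H = -6 (H = 6*(-1) = -6)
F(q, M) = 0 (F(q, M) = (0*(-6))*M = 0*M = 0)
((17 - 550) + 506)*A(F(6, s(-3))) = ((17 - 550) + 506)*0 = (-533 + 506)*0 = -27*0 = 0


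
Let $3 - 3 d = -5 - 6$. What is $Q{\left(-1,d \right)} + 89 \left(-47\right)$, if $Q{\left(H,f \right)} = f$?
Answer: $- \frac{12535}{3} \approx -4178.3$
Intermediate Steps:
$d = \frac{14}{3}$ ($d = 1 - \frac{-5 - 6}{3} = 1 - - \frac{11}{3} = 1 + \frac{11}{3} = \frac{14}{3} \approx 4.6667$)
$Q{\left(-1,d \right)} + 89 \left(-47\right) = \frac{14}{3} + 89 \left(-47\right) = \frac{14}{3} - 4183 = - \frac{12535}{3}$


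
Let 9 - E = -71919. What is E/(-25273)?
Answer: -71928/25273 ≈ -2.8460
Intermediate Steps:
E = 71928 (E = 9 - 1*(-71919) = 9 + 71919 = 71928)
E/(-25273) = 71928/(-25273) = 71928*(-1/25273) = -71928/25273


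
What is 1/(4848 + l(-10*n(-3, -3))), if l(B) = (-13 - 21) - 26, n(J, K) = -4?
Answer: 1/4788 ≈ 0.00020886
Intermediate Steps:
l(B) = -60 (l(B) = -34 - 26 = -60)
1/(4848 + l(-10*n(-3, -3))) = 1/(4848 - 60) = 1/4788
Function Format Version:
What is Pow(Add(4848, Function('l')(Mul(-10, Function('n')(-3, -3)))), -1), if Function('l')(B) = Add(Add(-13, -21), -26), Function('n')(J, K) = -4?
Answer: Rational(1, 4788) ≈ 0.00020886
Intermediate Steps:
Function('l')(B) = -60 (Function('l')(B) = Add(-34, -26) = -60)
Pow(Add(4848, Function('l')(Mul(-10, Function('n')(-3, -3)))), -1) = Pow(Add(4848, -60), -1) = Pow(4788, -1) = Rational(1, 4788)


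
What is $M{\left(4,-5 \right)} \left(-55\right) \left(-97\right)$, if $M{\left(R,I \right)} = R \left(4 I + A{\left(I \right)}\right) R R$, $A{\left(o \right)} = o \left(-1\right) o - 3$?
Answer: $-16389120$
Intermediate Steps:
$A{\left(o \right)} = -3 - o^{2}$ ($A{\left(o \right)} = - o o - 3 = - o^{2} - 3 = -3 - o^{2}$)
$M{\left(R,I \right)} = R^{3} \left(-3 - I^{2} + 4 I\right)$ ($M{\left(R,I \right)} = R \left(4 I - \left(3 + I^{2}\right)\right) R R = R \left(-3 - I^{2} + 4 I\right) R R = R R \left(-3 - I^{2} + 4 I\right) R = R^{2} \left(-3 - I^{2} + 4 I\right) R = R^{3} \left(-3 - I^{2} + 4 I\right)$)
$M{\left(4,-5 \right)} \left(-55\right) \left(-97\right) = 4^{3} \left(-3 - \left(-5\right)^{2} + 4 \left(-5\right)\right) \left(-55\right) \left(-97\right) = 64 \left(-3 - 25 - 20\right) \left(-55\right) \left(-97\right) = 64 \left(-48\right) \left(-55\right) \left(-97\right) = \left(-3072\right) \left(-55\right) \left(-97\right) = 168960 \left(-97\right) = -16389120$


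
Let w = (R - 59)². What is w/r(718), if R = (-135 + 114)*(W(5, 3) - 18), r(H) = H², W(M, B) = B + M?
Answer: 22801/515524 ≈ 0.044229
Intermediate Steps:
R = 210 (R = (-135 + 114)*((3 + 5) - 18) = -21*(8 - 18) = -21*(-10) = 210)
w = 22801 (w = (210 - 59)² = 151² = 22801)
w/r(718) = 22801/(718²) = 22801/515524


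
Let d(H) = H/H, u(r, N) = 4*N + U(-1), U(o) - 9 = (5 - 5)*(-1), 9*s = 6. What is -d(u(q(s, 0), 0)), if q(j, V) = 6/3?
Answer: -1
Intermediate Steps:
s = 2/3 (s = (1/9)*6 = 2/3 ≈ 0.66667)
q(j, V) = 2 (q(j, V) = 6*(1/3) = 2)
U(o) = 9 (U(o) = 9 + (5 - 5)*(-1) = 9 + 0*(-1) = 9 + 0 = 9)
u(r, N) = 9 + 4*N (u(r, N) = 4*N + 9 = 9 + 4*N)
d(H) = 1
-d(u(q(s, 0), 0)) = -1*1 = -1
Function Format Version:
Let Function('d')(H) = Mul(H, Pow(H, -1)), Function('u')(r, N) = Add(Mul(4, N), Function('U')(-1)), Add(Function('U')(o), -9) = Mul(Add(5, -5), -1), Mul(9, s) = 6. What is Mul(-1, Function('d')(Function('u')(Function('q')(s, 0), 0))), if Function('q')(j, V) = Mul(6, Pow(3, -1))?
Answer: -1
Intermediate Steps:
s = Rational(2, 3) (s = Mul(Rational(1, 9), 6) = Rational(2, 3) ≈ 0.66667)
Function('q')(j, V) = 2 (Function('q')(j, V) = Mul(6, Rational(1, 3)) = 2)
Function('U')(o) = 9 (Function('U')(o) = Add(9, Mul(Add(5, -5), -1)) = Add(9, Mul(0, -1)) = Add(9, 0) = 9)
Function('u')(r, N) = Add(9, Mul(4, N)) (Function('u')(r, N) = Add(Mul(4, N), 9) = Add(9, Mul(4, N)))
Function('d')(H) = 1
Mul(-1, Function('d')(Function('u')(Function('q')(s, 0), 0))) = Mul(-1, 1) = -1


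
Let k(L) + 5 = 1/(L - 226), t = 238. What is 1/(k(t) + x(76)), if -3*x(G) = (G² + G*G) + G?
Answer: -12/46571 ≈ -0.00025767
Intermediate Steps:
x(G) = -2*G²/3 - G/3 (x(G) = -((G² + G*G) + G)/3 = -((G² + G²) + G)/3 = -(2*G² + G)/3 = -(G + 2*G²)/3 = -2*G²/3 - G/3)
k(L) = -5 + 1/(-226 + L) (k(L) = -5 + 1/(L - 226) = -5 + 1/(-226 + L))
1/(k(t) + x(76)) = 1/((1131 - 5*238)/(-226 + 238) - ⅓*76*(1 + 2*76)) = 1/((1131 - 1190)/12 - ⅓*76*(1 + 152)) = 1/((1/12)*(-59) - ⅓*76*153) = 1/(-59/12 - 3876) = 1/(-46571/12) = -12/46571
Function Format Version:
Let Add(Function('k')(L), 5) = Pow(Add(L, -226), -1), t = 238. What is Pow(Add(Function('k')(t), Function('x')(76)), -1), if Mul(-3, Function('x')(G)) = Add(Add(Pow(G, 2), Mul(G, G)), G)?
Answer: Rational(-12, 46571) ≈ -0.00025767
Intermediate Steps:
Function('x')(G) = Add(Mul(Rational(-2, 3), Pow(G, 2)), Mul(Rational(-1, 3), G)) (Function('x')(G) = Mul(Rational(-1, 3), Add(Add(Pow(G, 2), Mul(G, G)), G)) = Mul(Rational(-1, 3), Add(Add(Pow(G, 2), Pow(G, 2)), G)) = Mul(Rational(-1, 3), Add(Mul(2, Pow(G, 2)), G)) = Mul(Rational(-1, 3), Add(G, Mul(2, Pow(G, 2)))) = Add(Mul(Rational(-2, 3), Pow(G, 2)), Mul(Rational(-1, 3), G)))
Function('k')(L) = Add(-5, Pow(Add(-226, L), -1)) (Function('k')(L) = Add(-5, Pow(Add(L, -226), -1)) = Add(-5, Pow(Add(-226, L), -1)))
Pow(Add(Function('k')(t), Function('x')(76)), -1) = Pow(Add(Mul(Pow(Add(-226, 238), -1), Add(1131, Mul(-5, 238))), Mul(Rational(-1, 3), 76, Add(1, Mul(2, 76)))), -1) = Pow(Add(Mul(Pow(12, -1), Add(1131, -1190)), Mul(Rational(-1, 3), 76, Add(1, 152))), -1) = Pow(Add(Mul(Rational(1, 12), -59), Mul(Rational(-1, 3), 76, 153)), -1) = Pow(Add(Rational(-59, 12), -3876), -1) = Pow(Rational(-46571, 12), -1) = Rational(-12, 46571)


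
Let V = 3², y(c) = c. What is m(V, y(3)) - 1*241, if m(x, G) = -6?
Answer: -247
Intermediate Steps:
V = 9
m(V, y(3)) - 1*241 = -6 - 1*241 = -6 - 241 = -247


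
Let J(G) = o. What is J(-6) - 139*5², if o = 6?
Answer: -3469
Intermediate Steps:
J(G) = 6
J(-6) - 139*5² = 6 - 139*5² = 6 - 139*25 = 6 - 3475 = -3469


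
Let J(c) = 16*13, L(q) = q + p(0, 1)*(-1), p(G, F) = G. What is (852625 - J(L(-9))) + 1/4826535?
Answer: 4114220485096/4826535 ≈ 8.5242e+5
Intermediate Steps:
L(q) = q (L(q) = q + 0*(-1) = q + 0 = q)
J(c) = 208
(852625 - J(L(-9))) + 1/4826535 = (852625 - 1*208) + 1/4826535 = (852625 - 208) + 1/4826535 = 852417 + 1/4826535 = 4114220485096/4826535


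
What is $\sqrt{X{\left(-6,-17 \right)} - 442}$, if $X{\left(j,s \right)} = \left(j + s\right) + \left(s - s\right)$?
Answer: $i \sqrt{465} \approx 21.564 i$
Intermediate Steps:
$X{\left(j,s \right)} = j + s$ ($X{\left(j,s \right)} = \left(j + s\right) + 0 = j + s$)
$\sqrt{X{\left(-6,-17 \right)} - 442} = \sqrt{\left(-6 - 17\right) - 442} = \sqrt{-23 - 442} = \sqrt{-465} = i \sqrt{465}$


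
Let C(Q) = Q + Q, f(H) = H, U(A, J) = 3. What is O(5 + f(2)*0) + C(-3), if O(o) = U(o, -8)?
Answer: -3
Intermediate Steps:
C(Q) = 2*Q
O(o) = 3
O(5 + f(2)*0) + C(-3) = 3 + 2*(-3) = 3 - 6 = -3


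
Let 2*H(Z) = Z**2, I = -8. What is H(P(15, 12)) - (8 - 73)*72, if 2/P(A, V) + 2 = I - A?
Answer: 2925002/625 ≈ 4680.0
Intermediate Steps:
P(A, V) = 2/(-10 - A) (P(A, V) = 2/(-2 + (-8 - A)) = 2/(-10 - A))
H(Z) = Z**2/2
H(P(15, 12)) - (8 - 73)*72 = (-2/(10 + 15))**2/2 - (8 - 73)*72 = (-2/25)**2/2 - (-65)*72 = (-2*1/25)**2/2 - 1*(-4680) = (-2/25)**2/2 + 4680 = (1/2)*(4/625) + 4680 = 2/625 + 4680 = 2925002/625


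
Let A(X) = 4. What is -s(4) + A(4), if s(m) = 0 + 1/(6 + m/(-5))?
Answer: 99/26 ≈ 3.8077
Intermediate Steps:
s(m) = 1/(6 - m/5) (s(m) = 0 + 1/(6 + m*(-1/5)) = 0 + 1/(6 - m/5) = 1/(6 - m/5))
-s(4) + A(4) = -(-5)/(-30 + 4) + 4 = -(-5)/(-26) + 4 = -(-5)*(-1)/26 + 4 = -1*5/26 + 4 = -5/26 + 4 = 99/26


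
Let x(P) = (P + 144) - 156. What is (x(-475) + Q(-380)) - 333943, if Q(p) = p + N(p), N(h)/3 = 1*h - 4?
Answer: -335962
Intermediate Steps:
x(P) = -12 + P (x(P) = (144 + P) - 156 = -12 + P)
N(h) = -12 + 3*h (N(h) = 3*(1*h - 4) = 3*(h - 4) = 3*(-4 + h) = -12 + 3*h)
Q(p) = -12 + 4*p (Q(p) = p + (-12 + 3*p) = -12 + 4*p)
(x(-475) + Q(-380)) - 333943 = ((-12 - 475) + (-12 + 4*(-380))) - 333943 = (-487 + (-12 - 1520)) - 333943 = (-487 - 1532) - 333943 = -2019 - 333943 = -335962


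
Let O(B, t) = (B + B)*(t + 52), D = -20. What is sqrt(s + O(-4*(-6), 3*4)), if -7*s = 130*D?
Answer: 2*sqrt(42182)/7 ≈ 58.681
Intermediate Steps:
O(B, t) = 2*B*(52 + t) (O(B, t) = (2*B)*(52 + t) = 2*B*(52 + t))
s = 2600/7 (s = -130*(-20)/7 = -1/7*(-2600) = 2600/7 ≈ 371.43)
sqrt(s + O(-4*(-6), 3*4)) = sqrt(2600/7 + 2*(-4*(-6))*(52 + 3*4)) = sqrt(2600/7 + 2*24*(52 + 12)) = sqrt(2600/7 + 2*24*64) = sqrt(2600/7 + 3072) = sqrt(24104/7) = 2*sqrt(42182)/7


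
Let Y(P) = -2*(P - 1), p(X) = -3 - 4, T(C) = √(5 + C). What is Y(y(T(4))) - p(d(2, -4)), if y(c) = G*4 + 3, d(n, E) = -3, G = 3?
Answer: -21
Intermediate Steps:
p(X) = -7
y(c) = 15 (y(c) = 3*4 + 3 = 12 + 3 = 15)
Y(P) = 2 - 2*P (Y(P) = -2*(-1 + P) = 2 - 2*P)
Y(y(T(4))) - p(d(2, -4)) = (2 - 2*15) - 1*(-7) = (2 - 30) + 7 = -28 + 7 = -21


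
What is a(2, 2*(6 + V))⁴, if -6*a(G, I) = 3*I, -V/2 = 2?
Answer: 16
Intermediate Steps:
V = -4 (V = -2*2 = -4)
a(G, I) = -I/2
a(2, 2*(6 + V))⁴ = (-(6 - 4))⁴ = (-2)⁴ = 16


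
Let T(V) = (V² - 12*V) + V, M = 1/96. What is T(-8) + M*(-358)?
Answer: 7117/48 ≈ 148.27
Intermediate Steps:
M = 1/96 ≈ 0.010417
T(V) = V² - 11*V
T(-8) + M*(-358) = -8*(-11 - 8) + (1/96)*(-358) = -8*(-19) - 179/48 = 152 - 179/48 = 7117/48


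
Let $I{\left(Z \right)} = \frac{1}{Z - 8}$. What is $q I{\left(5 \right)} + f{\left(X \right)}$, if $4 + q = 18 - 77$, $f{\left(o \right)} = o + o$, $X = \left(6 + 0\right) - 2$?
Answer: $29$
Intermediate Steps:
$I{\left(Z \right)} = \frac{1}{-8 + Z}$
$X = 4$ ($X = 6 - 2 = 4$)
$f{\left(o \right)} = 2 o$
$q = -63$ ($q = -4 + \left(18 - 77\right) = -4 - 59 = -63$)
$q I{\left(5 \right)} + f{\left(X \right)} = - \frac{63}{-8 + 5} + 2 \cdot 4 = - \frac{63}{-3} + 8 = \left(-63\right) \left(- \frac{1}{3}\right) + 8 = 21 + 8 = 29$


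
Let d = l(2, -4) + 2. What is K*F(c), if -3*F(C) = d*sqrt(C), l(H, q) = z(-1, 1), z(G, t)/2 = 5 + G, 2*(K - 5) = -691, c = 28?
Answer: 2270*sqrt(7) ≈ 6005.9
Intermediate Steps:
K = -681/2 (K = 5 + (1/2)*(-691) = 5 - 691/2 = -681/2 ≈ -340.50)
z(G, t) = 10 + 2*G (z(G, t) = 2*(5 + G) = 10 + 2*G)
l(H, q) = 8 (l(H, q) = 10 + 2*(-1) = 10 - 2 = 8)
d = 10 (d = 8 + 2 = 10)
F(C) = -10*sqrt(C)/3
K*F(c) = -(-1135)*sqrt(28) = -(-1135)*2*sqrt(7) = -(-2270)*sqrt(7) = 2270*sqrt(7)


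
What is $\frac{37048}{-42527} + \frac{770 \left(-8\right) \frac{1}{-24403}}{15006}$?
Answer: $- \frac{294921688864}{338543965941} \approx -0.87115$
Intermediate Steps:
$\frac{37048}{-42527} + \frac{770 \left(-8\right) \frac{1}{-24403}}{15006} = 37048 \left(- \frac{1}{42527}\right) + \left(-6160\right) \left(- \frac{1}{24403}\right) \frac{1}{15006} = - \frac{37048}{42527} + \frac{6160}{24403} \cdot \frac{1}{15006} = - \frac{37048}{42527} + \frac{3080}{183095709} = - \frac{294921688864}{338543965941}$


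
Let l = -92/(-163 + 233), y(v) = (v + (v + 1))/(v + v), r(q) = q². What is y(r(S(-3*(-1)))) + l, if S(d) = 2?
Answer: -53/280 ≈ -0.18929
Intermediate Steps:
y(v) = (1 + 2*v)/(2*v) (y(v) = (v + (1 + v))/((2*v)) = (1 + 2*v)*(1/(2*v)) = (1 + 2*v)/(2*v))
l = -46/35 (l = -92/70 = -92*1/70 = -46/35 ≈ -1.3143)
y(r(S(-3*(-1)))) + l = (½ + 2²)/(2²) - 46/35 = (½ + 4)/4 - 46/35 = (¼)*(9/2) - 46/35 = 9/8 - 46/35 = -53/280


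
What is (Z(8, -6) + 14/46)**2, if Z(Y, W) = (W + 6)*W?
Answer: 49/529 ≈ 0.092628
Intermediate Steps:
Z(Y, W) = W*(6 + W) (Z(Y, W) = (6 + W)*W = W*(6 + W))
(Z(8, -6) + 14/46)**2 = (-6*(6 - 6) + 14/46)**2 = (-6*0 + 14*(1/46))**2 = (0 + 7/23)**2 = (7/23)**2 = 49/529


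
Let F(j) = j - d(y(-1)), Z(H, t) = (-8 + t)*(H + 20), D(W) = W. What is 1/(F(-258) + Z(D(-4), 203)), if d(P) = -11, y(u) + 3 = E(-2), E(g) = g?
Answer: 1/2873 ≈ 0.00034807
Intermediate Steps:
y(u) = -5 (y(u) = -3 - 2 = -5)
Z(H, t) = (-8 + t)*(20 + H)
F(j) = 11 + j (F(j) = j - 1*(-11) = j + 11 = 11 + j)
1/(F(-258) + Z(D(-4), 203)) = 1/((11 - 258) + (-160 - 8*(-4) + 20*203 - 4*203)) = 1/(-247 + (-160 + 32 + 4060 - 812)) = 1/(-247 + 3120) = 1/2873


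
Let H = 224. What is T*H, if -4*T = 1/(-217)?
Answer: 8/31 ≈ 0.25806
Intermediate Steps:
T = 1/868 (T = -¼/(-217) = -¼*(-1/217) = 1/868 ≈ 0.0011521)
T*H = (1/868)*224 = 8/31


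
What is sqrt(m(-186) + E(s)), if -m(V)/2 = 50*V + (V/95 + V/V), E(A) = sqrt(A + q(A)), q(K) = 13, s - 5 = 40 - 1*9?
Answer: sqrt(167945465)/95 ≈ 136.41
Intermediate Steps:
s = 36 (s = 5 + (40 - 1*9) = 5 + (40 - 9) = 5 + 31 = 36)
E(A) = sqrt(13 + A) (E(A) = sqrt(A + 13) = sqrt(13 + A))
m(V) = -2 - 9502*V/95 (m(V) = -2*(50*V + (V/95 + V/V)) = -2*(50*V + (V*(1/95) + 1)) = -2*(50*V + (V/95 + 1)) = -2*(50*V + (1 + V/95)) = -2*(1 + 4751*V/95) = -2 - 9502*V/95)
sqrt(m(-186) + E(s)) = sqrt((-2 - 9502/95*(-186)) + sqrt(13 + 36)) = sqrt((-2 + 1767372/95) + sqrt(49)) = sqrt(1767182/95 + 7) = sqrt(1767847/95) = sqrt(167945465)/95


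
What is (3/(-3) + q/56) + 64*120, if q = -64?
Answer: 53745/7 ≈ 7677.9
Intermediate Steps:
(3/(-3) + q/56) + 64*120 = (3/(-3) - 64/56) + 64*120 = (3*(-⅓) - 64*1/56) + 7680 = (-1 - 8/7) + 7680 = -15/7 + 7680 = 53745/7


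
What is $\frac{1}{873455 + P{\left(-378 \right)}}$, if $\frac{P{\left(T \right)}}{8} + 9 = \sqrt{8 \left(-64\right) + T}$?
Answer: $\frac{873383}{762797921649} - \frac{8 i \sqrt{890}}{762797921649} \approx 1.145 \cdot 10^{-6} - 3.1288 \cdot 10^{-10} i$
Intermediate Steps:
$P{\left(T \right)} = -72 + 8 \sqrt{-512 + T}$ ($P{\left(T \right)} = -72 + 8 \sqrt{8 \left(-64\right) + T} = -72 + 8 \sqrt{-512 + T}$)
$\frac{1}{873455 + P{\left(-378 \right)}} = \frac{1}{873455 - \left(72 - 8 \sqrt{-512 - 378}\right)} = \frac{1}{873455 - \left(72 - 8 \sqrt{-890}\right)} = \frac{1}{873455 - \left(72 - 8 i \sqrt{890}\right)} = \frac{1}{873383 + 8 i \sqrt{890}}$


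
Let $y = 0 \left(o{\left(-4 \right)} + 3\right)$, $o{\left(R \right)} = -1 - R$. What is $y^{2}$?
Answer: $0$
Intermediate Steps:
$y = 0$ ($y = 0 \left(\left(-1 - -4\right) + 3\right) = 0 \left(\left(-1 + 4\right) + 3\right) = 0 \left(3 + 3\right) = 0 \cdot 6 = 0$)
$y^{2} = 0^{2} = 0$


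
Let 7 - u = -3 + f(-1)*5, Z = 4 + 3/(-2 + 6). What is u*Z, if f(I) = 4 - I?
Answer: -285/4 ≈ -71.250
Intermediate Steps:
Z = 19/4 (Z = 4 + 3/4 = 4 + 3*(¼) = 4 + ¾ = 19/4 ≈ 4.7500)
u = -15 (u = 7 - (-3 + (4 - 1*(-1))*5) = 7 - (-3 + (4 + 1)*5) = 7 - (-3 + 5*5) = 7 - (-3 + 25) = 7 - 1*22 = 7 - 22 = -15)
u*Z = -15*19/4 = -285/4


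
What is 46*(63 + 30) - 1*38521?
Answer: -34243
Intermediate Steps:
46*(63 + 30) - 1*38521 = 46*93 - 38521 = 4278 - 38521 = -34243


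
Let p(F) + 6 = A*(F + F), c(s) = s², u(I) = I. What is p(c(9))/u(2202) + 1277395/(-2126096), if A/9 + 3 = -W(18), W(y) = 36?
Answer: -2945705979/111468176 ≈ -26.426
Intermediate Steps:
A = -351 (A = -27 + 9*(-1*36) = -27 + 9*(-36) = -27 - 324 = -351)
p(F) = -6 - 702*F (p(F) = -6 - 351*(F + F) = -6 - 702*F)
p(c(9))/u(2202) + 1277395/(-2126096) = (-6 - 702*9²)/2202 + 1277395/(-2126096) = (-6 - 702*81)*(1/2202) + 1277395*(-1/2126096) = (-6 - 56862)*(1/2202) - 182485/303728 = -56868*1/2202 - 182485/303728 = -9478/367 - 182485/303728 = -2945705979/111468176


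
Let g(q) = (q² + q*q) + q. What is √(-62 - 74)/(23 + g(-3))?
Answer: I*√34/19 ≈ 0.30689*I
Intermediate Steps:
g(q) = q + 2*q² (g(q) = (q² + q²) + q = 2*q² + q = q + 2*q²)
√(-62 - 74)/(23 + g(-3)) = √(-62 - 74)/(23 - 3*(1 + 2*(-3))) = √(-136)/(23 - 3*(1 - 6)) = (2*I*√34)/(23 - 3*(-5)) = (2*I*√34)/(23 + 15) = (2*I*√34)/38 = (2*I*√34)*(1/38) = I*√34/19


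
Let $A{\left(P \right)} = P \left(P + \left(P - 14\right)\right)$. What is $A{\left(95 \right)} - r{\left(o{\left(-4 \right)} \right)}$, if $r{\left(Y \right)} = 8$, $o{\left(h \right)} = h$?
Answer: $16712$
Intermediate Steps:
$A{\left(P \right)} = P \left(-14 + 2 P\right)$ ($A{\left(P \right)} = P \left(P + \left(P - 14\right)\right) = P \left(P + \left(-14 + P\right)\right) = P \left(-14 + 2 P\right)$)
$A{\left(95 \right)} - r{\left(o{\left(-4 \right)} \right)} = 2 \cdot 95 \left(-7 + 95\right) - 8 = 2 \cdot 95 \cdot 88 - 8 = 16720 - 8 = 16712$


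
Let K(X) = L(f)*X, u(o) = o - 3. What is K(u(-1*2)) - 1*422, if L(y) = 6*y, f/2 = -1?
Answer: -362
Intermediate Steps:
f = -2 (f = 2*(-1) = -2)
u(o) = -3 + o
K(X) = -12*X (K(X) = (6*(-2))*X = -12*X)
K(u(-1*2)) - 1*422 = -12*(-3 - 1*2) - 1*422 = -12*(-3 - 2) - 422 = -12*(-5) - 422 = 60 - 422 = -362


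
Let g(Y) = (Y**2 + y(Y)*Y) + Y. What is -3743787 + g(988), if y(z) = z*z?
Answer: 961663617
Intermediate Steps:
y(z) = z**2
g(Y) = Y + Y**2 + Y**3 (g(Y) = (Y**2 + Y**2*Y) + Y = (Y**2 + Y**3) + Y = Y + Y**2 + Y**3)
-3743787 + g(988) = -3743787 + 988*(1 + 988 + 988**2) = -3743787 + 988*(1 + 988 + 976144) = -3743787 + 988*977133 = -3743787 + 965407404 = 961663617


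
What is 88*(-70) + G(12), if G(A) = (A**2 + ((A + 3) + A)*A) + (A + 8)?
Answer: -5672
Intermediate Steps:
G(A) = 8 + A + A**2 + A*(3 + 2*A) (G(A) = (A**2 + ((3 + A) + A)*A) + (8 + A) = (A**2 + (3 + 2*A)*A) + (8 + A) = (A**2 + A*(3 + 2*A)) + (8 + A) = 8 + A + A**2 + A*(3 + 2*A))
88*(-70) + G(12) = 88*(-70) + (8 + 3*12**2 + 4*12) = -6160 + (8 + 3*144 + 48) = -6160 + (8 + 432 + 48) = -6160 + 488 = -5672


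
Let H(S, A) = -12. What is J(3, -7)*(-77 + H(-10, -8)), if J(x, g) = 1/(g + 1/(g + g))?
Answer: 1246/99 ≈ 12.586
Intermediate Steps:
J(x, g) = 1/(g + 1/(2*g))
J(3, -7)*(-77 + H(-10, -8)) = (2*(-7)/(1 + 2*(-7)**2))*(-77 - 12) = (2*(-7)/(1 + 2*49))*(-89) = (2*(-7)/(1 + 98))*(-89) = (2*(-7)/99)*(-89) = (2*(-7)*(1/99))*(-89) = -14/99*(-89) = 1246/99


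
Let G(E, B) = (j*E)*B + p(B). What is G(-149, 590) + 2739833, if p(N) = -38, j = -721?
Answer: 66122905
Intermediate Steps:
G(E, B) = -38 - 721*B*E (G(E, B) = (-721*E)*B - 38 = -721*B*E - 38 = -38 - 721*B*E)
G(-149, 590) + 2739833 = (-38 - 721*590*(-149)) + 2739833 = (-38 + 63383110) + 2739833 = 63383072 + 2739833 = 66122905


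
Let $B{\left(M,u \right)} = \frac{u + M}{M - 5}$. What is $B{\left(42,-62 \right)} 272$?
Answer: $- \frac{5440}{37} \approx -147.03$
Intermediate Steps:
$B{\left(M,u \right)} = \frac{M + u}{-5 + M}$
$B{\left(42,-62 \right)} 272 = \frac{42 - 62}{-5 + 42} \cdot 272 = \frac{1}{37} \left(-20\right) 272 = \left(- \frac{20}{37}\right) 272 = - \frac{5440}{37}$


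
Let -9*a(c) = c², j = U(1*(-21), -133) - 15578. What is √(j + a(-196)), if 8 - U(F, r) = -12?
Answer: I*√178438/3 ≈ 140.81*I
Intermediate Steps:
U(F, r) = 20 (U(F, r) = 8 - 1*(-12) = 8 + 12 = 20)
j = -15558 (j = 20 - 15578 = -15558)
a(c) = -c²/9
√(j + a(-196)) = √(-15558 - ⅑*(-196)²) = √(-15558 - ⅑*38416) = √(-15558 - 38416/9) = √(-178438/9) = I*√178438/3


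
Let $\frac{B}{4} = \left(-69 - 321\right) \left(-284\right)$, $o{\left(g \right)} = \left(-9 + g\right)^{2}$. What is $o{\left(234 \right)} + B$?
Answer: $493665$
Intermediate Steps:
$B = 443040$ ($B = 4 \left(-69 - 321\right) \left(-284\right) = 4 \left(\left(-390\right) \left(-284\right)\right) = 4 \cdot 110760 = 443040$)
$o{\left(234 \right)} + B = \left(-9 + 234\right)^{2} + 443040 = 225^{2} + 443040 = 50625 + 443040 = 493665$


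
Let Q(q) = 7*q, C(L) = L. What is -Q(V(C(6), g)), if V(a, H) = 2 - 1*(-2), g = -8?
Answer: -28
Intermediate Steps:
V(a, H) = 4 (V(a, H) = 2 + 2 = 4)
-Q(V(C(6), g)) = -7*4 = -1*28 = -28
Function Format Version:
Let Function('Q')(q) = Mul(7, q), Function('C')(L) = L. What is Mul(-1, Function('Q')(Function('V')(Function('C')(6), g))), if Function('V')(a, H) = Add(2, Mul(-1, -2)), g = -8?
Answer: -28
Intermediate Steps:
Function('V')(a, H) = 4 (Function('V')(a, H) = Add(2, 2) = 4)
Mul(-1, Function('Q')(Function('V')(Function('C')(6), g))) = Mul(-1, Mul(7, 4)) = Mul(-1, 28) = -28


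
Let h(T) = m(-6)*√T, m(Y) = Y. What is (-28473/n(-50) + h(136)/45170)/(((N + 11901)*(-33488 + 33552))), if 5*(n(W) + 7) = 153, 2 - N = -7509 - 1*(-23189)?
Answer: 47455/9507968 + √34/909904480 ≈ 0.0049911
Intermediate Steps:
N = -15678 (N = 2 - (-7509 - 1*(-23189)) = 2 - (-7509 + 23189) = 2 - 1*15680 = 2 - 15680 = -15678)
n(W) = 118/5 (n(W) = -7 + (⅕)*153 = -7 + 153/5 = 118/5)
h(T) = -6*√T
(-28473/n(-50) + h(136)/45170)/(((N + 11901)*(-33488 + 33552))) = (-28473/118/5 - 12*√34/45170)/(((-15678 + 11901)*(-33488 + 33552))) = (-28473*5/118 - 12*√34*(1/45170))/((-3777*64)) = (-142365/118 - 12*√34*(1/45170))/(-241728) = (-142365/118 - 6*√34/22585)*(-1/241728) = 47455/9507968 + √34/909904480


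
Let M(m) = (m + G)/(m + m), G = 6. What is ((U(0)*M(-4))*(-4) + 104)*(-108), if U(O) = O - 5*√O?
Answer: -11232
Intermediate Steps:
M(m) = (6 + m)/(2*m) (M(m) = (m + 6)/(m + m) = (6 + m)/((2*m)) = (6 + m)*(1/(2*m)) = (6 + m)/(2*m))
((U(0)*M(-4))*(-4) + 104)*(-108) = (((0 - 5*√0)*((½)*(6 - 4)/(-4)))*(-4) + 104)*(-108) = (((0 - 5*0)*((½)*(-¼)*2))*(-4) + 104)*(-108) = (((0 + 0)*(-¼))*(-4) + 104)*(-108) = ((0*(-¼))*(-4) + 104)*(-108) = (0*(-4) + 104)*(-108) = (0 + 104)*(-108) = 104*(-108) = -11232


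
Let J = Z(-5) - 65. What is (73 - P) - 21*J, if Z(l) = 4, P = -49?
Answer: 1403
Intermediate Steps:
J = -61 (J = 4 - 65 = -61)
(73 - P) - 21*J = (73 - 1*(-49)) - 21*(-61) = (73 + 49) + 1281 = 122 + 1281 = 1403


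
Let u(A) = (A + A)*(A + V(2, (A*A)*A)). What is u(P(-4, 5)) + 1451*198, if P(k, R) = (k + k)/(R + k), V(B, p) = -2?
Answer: 287458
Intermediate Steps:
P(k, R) = 2*k/(R + k) (P(k, R) = (2*k)/(R + k) = 2*k/(R + k))
u(A) = 2*A*(-2 + A) (u(A) = (A + A)*(A - 2) = (2*A)*(-2 + A) = 2*A*(-2 + A))
u(P(-4, 5)) + 1451*198 = 2*(2*(-4)/(5 - 4))*(-2 + 2*(-4)/(5 - 4)) + 1451*198 = 2*(2*(-4)/1)*(-2 + 2*(-4)/1) + 287298 = 2*(2*(-4)*1)*(-2 + 2*(-4)*1) + 287298 = 2*(-8)*(-2 - 8) + 287298 = 2*(-8)*(-10) + 287298 = 160 + 287298 = 287458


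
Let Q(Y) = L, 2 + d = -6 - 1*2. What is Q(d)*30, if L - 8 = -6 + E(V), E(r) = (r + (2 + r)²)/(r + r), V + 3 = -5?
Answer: 15/2 ≈ 7.5000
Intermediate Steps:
V = -8 (V = -3 - 5 = -8)
E(r) = (r + (2 + r)²)/(2*r) (E(r) = (r + (2 + r)²)/((2*r)) = (r + (2 + r)²)*(1/(2*r)) = (r + (2 + r)²)/(2*r))
d = -10 (d = -2 + (-6 - 1*2) = -2 + (-6 - 2) = -2 - 8 = -10)
L = ¼ (L = 8 + (-6 + (½)*(-8 + (2 - 8)²)/(-8)) = 8 + (-6 + (½)*(-⅛)*(-8 + (-6)²)) = 8 + (-6 + (½)*(-⅛)*(-8 + 36)) = 8 + (-6 + (½)*(-⅛)*28) = 8 + (-6 - 7/4) = 8 - 31/4 = ¼ ≈ 0.25000)
Q(Y) = ¼
Q(d)*30 = (¼)*30 = 15/2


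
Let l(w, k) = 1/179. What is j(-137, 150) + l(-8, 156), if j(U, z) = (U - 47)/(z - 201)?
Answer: 32987/9129 ≈ 3.6134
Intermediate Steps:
l(w, k) = 1/179
j(U, z) = (-47 + U)/(-201 + z)
j(-137, 150) + l(-8, 156) = (-47 - 137)/(-201 + 150) + 1/179 = -184/(-51) + 1/179 = -1/51*(-184) + 1/179 = 184/51 + 1/179 = 32987/9129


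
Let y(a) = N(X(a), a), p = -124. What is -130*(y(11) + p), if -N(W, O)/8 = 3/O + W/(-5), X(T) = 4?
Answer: 171288/11 ≈ 15572.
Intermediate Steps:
N(W, O) = -24/O + 8*W/5 (N(W, O) = -8*(3/O + W/(-5)) = -8*(3/O + W*(-1/5)) = -8*(3/O - W/5) = -24/O + 8*W/5)
y(a) = 32/5 - 24/a (y(a) = -24/a + (8/5)*4 = -24/a + 32/5 = 32/5 - 24/a)
-130*(y(11) + p) = -130*((32/5 - 24/11) - 124) = -130*(232/55 - 124) = -130*(-6588/55) = 171288/11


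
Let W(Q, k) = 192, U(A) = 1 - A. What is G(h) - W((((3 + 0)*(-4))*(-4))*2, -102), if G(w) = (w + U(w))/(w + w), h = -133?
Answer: -51073/266 ≈ -192.00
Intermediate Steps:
G(w) = 1/(2*w) (G(w) = (w + (1 - w))/(w + w) = 1/(2*w))
G(h) - W((((3 + 0)*(-4))*(-4))*2, -102) = (½)/(-133) - 1*192 = (½)*(-1/133) - 192 = -1/266 - 192 = -51073/266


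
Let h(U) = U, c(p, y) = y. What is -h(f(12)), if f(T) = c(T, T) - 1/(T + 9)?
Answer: -251/21 ≈ -11.952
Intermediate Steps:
f(T) = T - 1/(9 + T) (f(T) = T - 1/(T + 9) = T - 1/(9 + T))
-h(f(12)) = -(-1 + 12² + 9*12)/(9 + 12) = -(-1 + 144 + 108)/21 = -251/21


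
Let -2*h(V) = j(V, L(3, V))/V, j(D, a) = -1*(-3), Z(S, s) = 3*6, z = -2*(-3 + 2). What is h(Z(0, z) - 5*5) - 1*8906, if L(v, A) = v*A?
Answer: -124681/14 ≈ -8905.8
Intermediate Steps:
z = 2 (z = -2*(-1) = 2)
Z(S, s) = 18
L(v, A) = A*v
j(D, a) = 3
h(V) = -3/(2*V)
h(Z(0, z) - 5*5) - 1*8906 = -3/(2*(18 - 5*5)) - 1*8906 = -3/(2*(18 - 25)) - 8906 = -3/2/(-7) - 8906 = -3/2*(-⅐) - 8906 = 3/14 - 8906 = -124681/14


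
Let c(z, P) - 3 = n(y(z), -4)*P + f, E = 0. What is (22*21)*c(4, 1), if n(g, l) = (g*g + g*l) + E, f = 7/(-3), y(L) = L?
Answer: 308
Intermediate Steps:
f = -7/3 (f = 7*(-1/3) = -7/3 ≈ -2.3333)
n(g, l) = g**2 + g*l (n(g, l) = (g*g + g*l) + 0 = (g**2 + g*l) + 0 = g**2 + g*l)
c(z, P) = 2/3 + P*z*(-4 + z) (c(z, P) = 3 + ((z*(z - 4))*P - 7/3) = 3 + ((z*(-4 + z))*P - 7/3) = 3 + (P*z*(-4 + z) - 7/3) = 3 + (-7/3 + P*z*(-4 + z)) = 2/3 + P*z*(-4 + z))
(22*21)*c(4, 1) = (22*21)*(2/3 + 1*4*(-4 + 4)) = 462*(2/3 + 1*4*0) = 462*(2/3 + 0) = 462*(2/3) = 308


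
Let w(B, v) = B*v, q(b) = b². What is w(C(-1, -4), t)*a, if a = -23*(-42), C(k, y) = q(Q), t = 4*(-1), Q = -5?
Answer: -96600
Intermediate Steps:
t = -4
C(k, y) = 25 (C(k, y) = (-5)² = 25)
a = 966
w(C(-1, -4), t)*a = (25*(-4))*966 = -100*966 = -96600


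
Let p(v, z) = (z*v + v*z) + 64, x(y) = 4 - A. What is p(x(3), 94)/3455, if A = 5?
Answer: -124/3455 ≈ -0.035890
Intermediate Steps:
x(y) = -1 (x(y) = 4 - 1*5 = 4 - 5 = -1)
p(v, z) = 64 + 2*v*z (p(v, z) = (v*z + v*z) + 64 = 2*v*z + 64 = 64 + 2*v*z)
p(x(3), 94)/3455 = (64 + 2*(-1)*94)/3455 = (64 - 188)*(1/3455) = -124*1/3455 = -124/3455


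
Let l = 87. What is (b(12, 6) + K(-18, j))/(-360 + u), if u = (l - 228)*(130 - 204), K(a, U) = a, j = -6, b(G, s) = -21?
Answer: -13/3358 ≈ -0.0038714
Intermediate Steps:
u = 10434 (u = (87 - 228)*(130 - 204) = -141*(-74) = 10434)
(b(12, 6) + K(-18, j))/(-360 + u) = (-21 - 18)/(-360 + 10434) = -39/10074 = -39*1/10074 = -13/3358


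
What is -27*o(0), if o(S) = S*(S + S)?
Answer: 0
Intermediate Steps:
o(S) = 2*S² (o(S) = S*(2*S) = 2*S²)
-27*o(0) = -54*0² = -54*0 = -27*0 = 0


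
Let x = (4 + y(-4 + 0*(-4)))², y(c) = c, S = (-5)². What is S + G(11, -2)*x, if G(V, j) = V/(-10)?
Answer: 25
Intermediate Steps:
G(V, j) = -V/10 (G(V, j) = V*(-⅒) = -V/10)
S = 25
x = 0 (x = (4 + (-4 + 0*(-4)))² = (4 + (-4 + 0))² = (4 - 4)² = 0² = 0)
S + G(11, -2)*x = 25 - ⅒*11*0 = 25 - 11/10*0 = 25 + 0 = 25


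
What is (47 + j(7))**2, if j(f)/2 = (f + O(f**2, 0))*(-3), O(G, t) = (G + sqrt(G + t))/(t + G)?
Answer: 169/49 ≈ 3.4490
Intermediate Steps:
O(G, t) = (G + sqrt(G + t))/(G + t)
j(f) = -6*f - 6*(f**2 + f**2*sqrt(f**2))/(f**2)**(3/2) (j(f) = 2*((f + (f**2 + 0 + f**2*sqrt(f**2 + 0))/(f**2 + 0)**(3/2))*(-3)) = 2*((f + (f**2 + 0 + f**2*sqrt(f**2))/(f**2)**(3/2))*(-3)) = 2*((f + (f**2 + f**2*sqrt(f**2))/(f**2)**(3/2))*(-3)) = 2*(-3*f - 3*(f**2 + f**2*sqrt(f**2))/(f**2)**(3/2)) = -6*f - 6*(f**2 + f**2*sqrt(f**2))/(f**2)**(3/2))
(47 + j(7))**2 = (47 + (-6 - 6*7 - 6*7**2/(7**2)**(3/2)))**2 = (47 + (-6 - 42 - 6*49/49**(3/2)))**2 = (47 + (-6 - 42 - 6*49*1/343))**2 = (47 + (-6 - 42 - 6/7))**2 = (47 - 342/7)**2 = (-13/7)**2 = 169/49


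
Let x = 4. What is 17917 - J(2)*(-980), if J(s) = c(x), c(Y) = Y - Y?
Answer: 17917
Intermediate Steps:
c(Y) = 0
J(s) = 0
17917 - J(2)*(-980) = 17917 - 0*(-980) = 17917 - 1*0 = 17917 + 0 = 17917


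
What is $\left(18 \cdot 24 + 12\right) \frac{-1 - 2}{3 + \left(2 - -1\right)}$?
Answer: $-222$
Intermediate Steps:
$\left(18 \cdot 24 + 12\right) \frac{-1 - 2}{3 + \left(2 - -1\right)} = \left(432 + 12\right) \left(- \frac{3}{3 + \left(2 + 1\right)}\right) = 444 \left(- \frac{3}{3 + 3}\right) = 444 \left(- \frac{3}{6}\right) = 444 \left(\left(-3\right) \frac{1}{6}\right) = 444 \left(- \frac{1}{2}\right) = -222$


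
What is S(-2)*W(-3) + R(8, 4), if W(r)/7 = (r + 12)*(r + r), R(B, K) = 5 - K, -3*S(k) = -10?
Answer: -1259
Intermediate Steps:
S(k) = 10/3 (S(k) = -1/3*(-10) = 10/3)
W(r) = 14*r*(12 + r) (W(r) = 7*((r + 12)*(r + r)) = 7*((12 + r)*(2*r)) = 7*(2*r*(12 + r)) = 14*r*(12 + r))
S(-2)*W(-3) + R(8, 4) = 10*(14*(-3)*(12 - 3))/3 + (5 - 1*4) = 10*(14*(-3)*9)/3 + (5 - 4) = (10/3)*(-378) + 1 = -1260 + 1 = -1259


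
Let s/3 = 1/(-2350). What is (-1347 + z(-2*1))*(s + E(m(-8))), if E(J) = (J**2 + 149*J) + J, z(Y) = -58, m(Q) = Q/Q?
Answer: -99712007/470 ≈ -2.1215e+5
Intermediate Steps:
m(Q) = 1
s = -3/2350 (s = 3/(-2350) = 3*(-1/2350) = -3/2350 ≈ -0.0012766)
E(J) = J**2 + 150*J
(-1347 + z(-2*1))*(s + E(m(-8))) = (-1347 - 58)*(-3/2350 + 1*(150 + 1)) = -1405*(-3/2350 + 1*151) = -1405*(-3/2350 + 151) = -1405*354847/2350 = -99712007/470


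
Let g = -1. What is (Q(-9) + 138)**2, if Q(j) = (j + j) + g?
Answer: 14161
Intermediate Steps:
Q(j) = -1 + 2*j (Q(j) = (j + j) - 1 = 2*j - 1 = -1 + 2*j)
(Q(-9) + 138)**2 = ((-1 + 2*(-9)) + 138)**2 = ((-1 - 18) + 138)**2 = (-19 + 138)**2 = 119**2 = 14161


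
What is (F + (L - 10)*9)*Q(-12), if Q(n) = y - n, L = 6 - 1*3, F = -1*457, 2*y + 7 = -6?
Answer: -2860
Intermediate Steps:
y = -13/2 (y = -7/2 + (1/2)*(-6) = -7/2 - 3 = -13/2 ≈ -6.5000)
F = -457
L = 3 (L = 6 - 3 = 3)
Q(n) = -13/2 - n
(F + (L - 10)*9)*Q(-12) = (-457 + (3 - 10)*9)*(-13/2 - 1*(-12)) = (-457 - 7*9)*(-13/2 + 12) = (-457 - 63)*(11/2) = -520*11/2 = -2860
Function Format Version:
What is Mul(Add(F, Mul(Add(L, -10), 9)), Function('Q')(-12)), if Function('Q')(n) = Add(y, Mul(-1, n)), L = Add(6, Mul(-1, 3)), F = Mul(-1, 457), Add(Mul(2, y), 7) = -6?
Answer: -2860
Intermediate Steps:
y = Rational(-13, 2) (y = Add(Rational(-7, 2), Mul(Rational(1, 2), -6)) = Add(Rational(-7, 2), -3) = Rational(-13, 2) ≈ -6.5000)
F = -457
L = 3 (L = Add(6, -3) = 3)
Function('Q')(n) = Add(Rational(-13, 2), Mul(-1, n))
Mul(Add(F, Mul(Add(L, -10), 9)), Function('Q')(-12)) = Mul(Add(-457, Mul(Add(3, -10), 9)), Add(Rational(-13, 2), Mul(-1, -12))) = Mul(Add(-457, Mul(-7, 9)), Add(Rational(-13, 2), 12)) = Mul(Add(-457, -63), Rational(11, 2)) = Mul(-520, Rational(11, 2)) = -2860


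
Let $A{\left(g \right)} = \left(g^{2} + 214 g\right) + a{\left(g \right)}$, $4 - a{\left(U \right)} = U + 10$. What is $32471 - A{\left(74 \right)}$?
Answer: $11239$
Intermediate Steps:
$a{\left(U \right)} = -6 - U$ ($a{\left(U \right)} = 4 - \left(U + 10\right) = 4 - \left(10 + U\right) = -6 - U$)
$A{\left(g \right)} = -6 + g^{2} + 213 g$ ($A{\left(g \right)} = \left(g^{2} + 214 g\right) - \left(6 + g\right) = -6 + g^{2} + 213 g$)
$32471 - A{\left(74 \right)} = 32471 - \left(-6 + 74^{2} + 213 \cdot 74\right) = 32471 - \left(-6 + 5476 + 15762\right) = 32471 - 21232 = 11239$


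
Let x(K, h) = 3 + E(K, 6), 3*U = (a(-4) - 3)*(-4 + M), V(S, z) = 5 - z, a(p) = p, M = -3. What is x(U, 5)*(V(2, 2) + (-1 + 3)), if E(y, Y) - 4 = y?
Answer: 350/3 ≈ 116.67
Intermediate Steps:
E(y, Y) = 4 + y
U = 49/3 (U = ((-4 - 3)*(-4 - 3))/3 = (-7*(-7))/3 = (1/3)*49 = 49/3 ≈ 16.333)
x(K, h) = 7 + K (x(K, h) = 3 + (4 + K) = 7 + K)
x(U, 5)*(V(2, 2) + (-1 + 3)) = (7 + 49/3)*((5 - 1*2) + (-1 + 3)) = 70*((5 - 2) + 2)/3 = 70*(3 + 2)/3 = (70/3)*5 = 350/3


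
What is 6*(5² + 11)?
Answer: 216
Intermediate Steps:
6*(5² + 11) = 6*(25 + 11) = 6*36 = 216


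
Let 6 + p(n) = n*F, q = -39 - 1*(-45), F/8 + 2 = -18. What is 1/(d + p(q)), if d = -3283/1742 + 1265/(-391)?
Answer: -442/429235 ≈ -0.0010297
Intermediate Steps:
F = -160 (F = -16 + 8*(-18) = -16 - 144 = -160)
q = 6 (q = -39 + 45 = 6)
d = -2263/442 (d = -3283*1/1742 + 1265*(-1/391) = -49/26 - 55/17 = -2263/442 ≈ -5.1199)
p(n) = -6 - 160*n (p(n) = -6 + n*(-160) = -6 - 160*n)
1/(d + p(q)) = 1/(-2263/442 + (-6 - 160*6)) = 1/(-2263/442 + (-6 - 960)) = 1/(-2263/442 - 966) = 1/(-429235/442) = -442/429235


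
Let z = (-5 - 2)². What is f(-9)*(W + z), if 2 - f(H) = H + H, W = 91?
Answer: 2800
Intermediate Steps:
z = 49 (z = (-7)² = 49)
f(H) = 2 - 2*H (f(H) = 2 - (H + H) = 2 - 2*H)
f(-9)*(W + z) = (2 - 2*(-9))*(91 + 49) = (2 + 18)*140 = 20*140 = 2800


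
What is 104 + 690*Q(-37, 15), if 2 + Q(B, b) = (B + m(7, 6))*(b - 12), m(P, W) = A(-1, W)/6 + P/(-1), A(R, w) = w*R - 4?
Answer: -95806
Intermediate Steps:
A(R, w) = -4 + R*w (A(R, w) = R*w - 4 = -4 + R*w)
m(P, W) = -⅔ - P - W/6 (m(P, W) = (-4 - W)/6 + P/(-1) = (-4 - W)*(⅙) + P*(-1) = (-⅔ - W/6) - P = -⅔ - P - W/6)
Q(B, b) = -2 + (-12 + b)*(-26/3 + B) (Q(B, b) = -2 + (B + (-⅔ - 1*7 - ⅙*6))*(b - 12) = -2 + (B + (-⅔ - 7 - 1))*(-12 + b) = -2 + (B - 26/3)*(-12 + b) = -2 + (-26/3 + B)*(-12 + b) = -2 + (-12 + b)*(-26/3 + B))
104 + 690*Q(-37, 15) = 104 + 690*(102 - 12*(-37) - 26/3*15 - 37*15) = 104 + 690*(102 + 444 - 130 - 555) = 104 + 690*(-139) = 104 - 95910 = -95806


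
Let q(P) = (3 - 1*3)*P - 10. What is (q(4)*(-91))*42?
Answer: 38220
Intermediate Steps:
q(P) = -10 (q(P) = (3 - 3)*P - 10 = 0*P - 10 = 0 - 10 = -10)
(q(4)*(-91))*42 = -10*(-91)*42 = 910*42 = 38220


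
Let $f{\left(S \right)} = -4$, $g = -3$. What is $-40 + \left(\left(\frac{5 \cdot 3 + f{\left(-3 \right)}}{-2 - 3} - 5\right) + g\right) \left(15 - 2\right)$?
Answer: $- \frac{863}{5} \approx -172.6$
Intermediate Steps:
$-40 + \left(\left(\frac{5 \cdot 3 + f{\left(-3 \right)}}{-2 - 3} - 5\right) + g\right) \left(15 - 2\right) = -40 + \left(\left(\frac{5 \cdot 3 - 4}{-2 - 3} - 5\right) - 3\right) \left(15 - 2\right) = -40 + \left(\left(\frac{15 - 4}{-5} - 5\right) - 3\right) 13 = -40 + \left(\left(11 \left(- \frac{1}{5}\right) - 5\right) - 3\right) 13 = -40 + \left(\left(- \frac{11}{5} - 5\right) - 3\right) 13 = -40 + \left(- \frac{36}{5} - 3\right) 13 = -40 - \frac{663}{5} = - \frac{863}{5}$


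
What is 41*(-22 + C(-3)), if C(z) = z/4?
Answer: -3731/4 ≈ -932.75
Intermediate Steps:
C(z) = z/4 (C(z) = z*(¼) = z/4)
41*(-22 + C(-3)) = 41*(-22 + (¼)*(-3)) = 41*(-22 - ¾) = 41*(-91/4) = -3731/4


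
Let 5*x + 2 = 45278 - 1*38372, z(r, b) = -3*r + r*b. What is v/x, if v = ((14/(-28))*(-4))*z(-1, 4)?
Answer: -5/3452 ≈ -0.0014484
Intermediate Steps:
z(r, b) = -3*r + b*r
x = 6904/5 (x = -⅖ + (45278 - 1*38372)/5 = -⅖ + (45278 - 38372)/5 = -⅖ + (⅕)*6906 = -⅖ + 6906/5 = 6904/5 ≈ 1380.8)
v = -2 (v = ((14/(-28))*(-4))*(-(-3 + 4)) = ((14*(-1/28))*(-4))*(-1*1) = -½*(-4)*(-1) = 2*(-1) = -2)
v/x = -2/6904/5 = -2*5/6904 = -5/3452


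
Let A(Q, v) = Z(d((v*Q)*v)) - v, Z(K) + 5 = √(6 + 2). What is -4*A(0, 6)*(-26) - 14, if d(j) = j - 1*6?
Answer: -1158 + 208*√2 ≈ -863.84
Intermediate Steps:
d(j) = -6 + j (d(j) = j - 6 = -6 + j)
Z(K) = -5 + 2*√2 (Z(K) = -5 + √(6 + 2) = -5 + √8 = -5 + 2*√2)
A(Q, v) = -5 - v + 2*√2 (A(Q, v) = (-5 + 2*√2) - v = -5 - v + 2*√2)
-4*A(0, 6)*(-26) - 14 = -4*(-5 - 1*6 + 2*√2)*(-26) - 14 = -4*(-5 - 6 + 2*√2)*(-26) - 14 = -4*(-11 + 2*√2)*(-26) - 14 = (44 - 8*√2)*(-26) - 14 = (-1144 + 208*√2) - 14 = -1158 + 208*√2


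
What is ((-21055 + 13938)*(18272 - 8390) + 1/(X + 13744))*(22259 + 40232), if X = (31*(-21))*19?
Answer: -549375519151069/125 ≈ -4.3950e+12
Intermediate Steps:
X = -12369 (X = -651*19 = -12369)
((-21055 + 13938)*(18272 - 8390) + 1/(X + 13744))*(22259 + 40232) = ((-21055 + 13938)*(18272 - 8390) + 1/(-12369 + 13744))*(22259 + 40232) = (-7117*9882 + 1/1375)*62491 = (-70330194 + 1/1375)*62491 = -96704016749/1375*62491 = -549375519151069/125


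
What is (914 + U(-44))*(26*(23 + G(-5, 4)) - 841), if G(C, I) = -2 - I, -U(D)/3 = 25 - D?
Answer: -282093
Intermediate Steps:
U(D) = -75 + 3*D (U(D) = -3*(25 - D) = -75 + 3*D)
(914 + U(-44))*(26*(23 + G(-5, 4)) - 841) = (914 + (-75 + 3*(-44)))*(26*(23 + (-2 - 1*4)) - 841) = (914 + (-75 - 132))*(26*(23 + (-2 - 4)) - 841) = (914 - 207)*(26*(23 - 6) - 841) = 707*(26*17 - 841) = 707*(442 - 841) = 707*(-399) = -282093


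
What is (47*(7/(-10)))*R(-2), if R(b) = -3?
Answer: 987/10 ≈ 98.700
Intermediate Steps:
(47*(7/(-10)))*R(-2) = (47*(7/(-10)))*(-3) = (47*(7*(-⅒)))*(-3) = (47*(-7/10))*(-3) = -329/10*(-3) = 987/10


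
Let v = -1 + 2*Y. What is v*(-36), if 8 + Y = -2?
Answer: 756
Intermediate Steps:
Y = -10 (Y = -8 - 2 = -10)
v = -21 (v = -1 + 2*(-10) = -1 - 20 = -21)
v*(-36) = -21*(-36) = 756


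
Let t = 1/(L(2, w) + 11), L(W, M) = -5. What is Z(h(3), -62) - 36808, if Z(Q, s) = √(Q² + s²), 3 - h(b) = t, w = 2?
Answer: -36808 + √138673/6 ≈ -36746.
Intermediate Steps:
t = ⅙ (t = 1/(-5 + 11) = 1/6 = ⅙ ≈ 0.16667)
h(b) = 17/6 (h(b) = 3 - 1*⅙ = 3 - ⅙ = 17/6)
Z(h(3), -62) - 36808 = √((17/6)² + (-62)²) - 36808 = √(289/36 + 3844) - 36808 = √(138673/36) - 36808 = √138673/6 - 36808 = -36808 + √138673/6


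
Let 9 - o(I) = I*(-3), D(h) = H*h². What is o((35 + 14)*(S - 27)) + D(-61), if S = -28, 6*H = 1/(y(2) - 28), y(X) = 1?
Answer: -1312033/162 ≈ -8099.0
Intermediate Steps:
H = -1/162 (H = 1/(6*(1 - 28)) = (⅙)/(-27) = (⅙)*(-1/27) = -1/162 ≈ -0.0061728)
D(h) = -h²/162
o(I) = 9 + 3*I (o(I) = 9 - I*(-3) = 9 - (-3)*I = 9 + 3*I)
o((35 + 14)*(S - 27)) + D(-61) = (9 + 3*((35 + 14)*(-28 - 27))) - 1/162*(-61)² = (9 + 3*(49*(-55))) - 1/162*3721 = (9 + 3*(-2695)) - 3721/162 = (9 - 8085) - 3721/162 = -8076 - 3721/162 = -1312033/162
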